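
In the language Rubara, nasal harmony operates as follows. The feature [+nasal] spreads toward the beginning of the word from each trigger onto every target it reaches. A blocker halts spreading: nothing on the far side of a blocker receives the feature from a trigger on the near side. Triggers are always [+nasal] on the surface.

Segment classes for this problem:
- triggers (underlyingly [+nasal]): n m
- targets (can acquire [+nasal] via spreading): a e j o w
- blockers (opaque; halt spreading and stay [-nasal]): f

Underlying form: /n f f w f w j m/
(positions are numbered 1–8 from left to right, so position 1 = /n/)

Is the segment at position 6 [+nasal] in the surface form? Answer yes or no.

From /n/ at 1 leftward: word edge.
From /m/ at 8 leftward: 7 /j/ → [+nasal]; 6 /w/ → [+nasal]; 5 /f/ blocks.
Target with no active source: position 4 stays [-nasal].
[+nasal] positions on the surface: 1 6 7 8.

yes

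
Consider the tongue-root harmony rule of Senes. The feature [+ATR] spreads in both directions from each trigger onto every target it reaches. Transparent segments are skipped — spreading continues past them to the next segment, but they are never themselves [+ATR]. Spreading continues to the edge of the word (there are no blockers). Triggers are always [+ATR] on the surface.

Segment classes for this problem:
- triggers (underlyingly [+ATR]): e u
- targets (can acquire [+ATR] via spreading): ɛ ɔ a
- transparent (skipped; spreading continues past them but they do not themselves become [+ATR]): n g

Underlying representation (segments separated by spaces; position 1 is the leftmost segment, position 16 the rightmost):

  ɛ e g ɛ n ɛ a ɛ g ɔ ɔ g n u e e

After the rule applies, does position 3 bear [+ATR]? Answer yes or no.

From /e/ at 2 rightward: 3 /g/ transparent; 4 /ɛ/ → [+ATR]; 5 /n/ transparent; 6 /ɛ/ → [+ATR]; 7 /a/ → [+ATR]; 8 /ɛ/ → [+ATR]; 9 /g/ transparent; 10 /ɔ/ → [+ATR]; 11 /ɔ/ → [+ATR]; 12 /g/ transparent; 13 /n/ transparent; 14 /u/ is itself a trigger — this domain ends here.
From /e/ at 2 leftward: 1 /ɛ/ → [+ATR]; word edge.
From /u/ at 14 rightward: 15 /e/ is itself a trigger — this domain ends here.
From /u/ at 14 leftward: 13 /n/ transparent; 12 /g/ transparent; 11 /ɔ/ → [+ATR]; 10 /ɔ/ → [+ATR]; 9 /g/ transparent; 8 /ɛ/ → [+ATR]; 7 /a/ → [+ATR]; 6 /ɛ/ → [+ATR]; 5 /n/ transparent; 4 /ɛ/ → [+ATR]; 3 /g/ transparent; 2 /e/ is itself a trigger — this domain ends here.
From /e/ at 15 rightward: 16 /e/ is itself a trigger — this domain ends here.
From /e/ at 15 leftward: 14 /u/ is itself a trigger — this domain ends here.
From /e/ at 16 rightward: word edge.
From /e/ at 16 leftward: 15 /e/ is itself a trigger — this domain ends here.
[+ATR] positions on the surface: 1 2 4 6 7 8 10 11 14 15 16.

no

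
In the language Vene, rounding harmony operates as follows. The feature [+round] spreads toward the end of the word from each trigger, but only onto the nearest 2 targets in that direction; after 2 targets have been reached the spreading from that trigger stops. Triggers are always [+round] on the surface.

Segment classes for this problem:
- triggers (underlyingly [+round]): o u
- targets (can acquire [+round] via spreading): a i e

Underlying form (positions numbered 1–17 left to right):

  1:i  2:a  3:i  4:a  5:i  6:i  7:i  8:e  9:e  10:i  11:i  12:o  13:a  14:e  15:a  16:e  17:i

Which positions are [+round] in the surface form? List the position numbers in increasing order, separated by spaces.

From /o/ at 12 rightward: 13 /a/ → [+round]; 14 /e/ → [+round]; bound reached.
Targets with no active source: positions 1 2 3 4 5 6 7 8 9 10 11 15 16 17 stay [-round].

12 13 14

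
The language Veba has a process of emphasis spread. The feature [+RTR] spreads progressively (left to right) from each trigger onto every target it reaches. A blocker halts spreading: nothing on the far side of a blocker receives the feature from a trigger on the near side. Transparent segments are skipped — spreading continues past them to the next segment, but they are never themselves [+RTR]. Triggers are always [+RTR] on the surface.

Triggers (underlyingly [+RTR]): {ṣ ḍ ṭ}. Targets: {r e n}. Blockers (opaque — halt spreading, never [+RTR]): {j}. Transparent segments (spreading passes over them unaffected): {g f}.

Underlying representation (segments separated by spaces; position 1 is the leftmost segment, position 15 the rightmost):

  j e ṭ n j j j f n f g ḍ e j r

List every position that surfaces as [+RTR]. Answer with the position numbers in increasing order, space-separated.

3 4 12 13

From /ṭ/ at 3 rightward: 4 /n/ → [+RTR]; 5 /j/ blocks.
From /ḍ/ at 12 rightward: 13 /e/ → [+RTR]; 14 /j/ blocks.
Targets with no active source: positions 2 9 15 stay [-emphatic].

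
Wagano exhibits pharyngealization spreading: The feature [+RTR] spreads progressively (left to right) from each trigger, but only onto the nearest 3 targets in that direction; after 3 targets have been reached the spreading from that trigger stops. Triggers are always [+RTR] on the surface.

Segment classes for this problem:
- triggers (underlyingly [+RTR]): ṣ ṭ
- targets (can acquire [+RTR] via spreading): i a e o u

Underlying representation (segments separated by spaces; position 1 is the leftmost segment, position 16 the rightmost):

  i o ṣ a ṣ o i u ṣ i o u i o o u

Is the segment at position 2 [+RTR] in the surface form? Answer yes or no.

no

From /ṣ/ at 3 rightward: 4 /a/ → [+RTR]; 5 /ṣ/ is itself a trigger — this domain ends here.
From /ṣ/ at 5 rightward: 6 /o/ → [+RTR]; 7 /i/ → [+RTR]; 8 /u/ → [+RTR]; bound reached.
From /ṣ/ at 9 rightward: 10 /i/ → [+RTR]; 11 /o/ → [+RTR]; 12 /u/ → [+RTR]; bound reached.
Targets with no active source: positions 1 2 13 14 15 16 stay [-emphatic].
[+RTR] positions on the surface: 3 4 5 6 7 8 9 10 11 12.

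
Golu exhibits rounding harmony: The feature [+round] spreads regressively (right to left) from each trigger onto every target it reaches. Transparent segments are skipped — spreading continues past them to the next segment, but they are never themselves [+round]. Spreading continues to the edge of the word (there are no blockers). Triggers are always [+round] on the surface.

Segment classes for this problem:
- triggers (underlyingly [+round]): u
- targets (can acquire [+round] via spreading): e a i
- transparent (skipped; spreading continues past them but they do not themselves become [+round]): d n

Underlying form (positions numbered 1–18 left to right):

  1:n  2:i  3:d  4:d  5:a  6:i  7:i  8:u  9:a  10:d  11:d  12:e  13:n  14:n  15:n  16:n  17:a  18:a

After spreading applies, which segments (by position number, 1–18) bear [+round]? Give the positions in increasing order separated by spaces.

From /u/ at 8 leftward: 7 /i/ → [+round]; 6 /i/ → [+round]; 5 /a/ → [+round]; 4 /d/ transparent; 3 /d/ transparent; 2 /i/ → [+round]; 1 /n/ transparent; word edge.
Targets with no active source: positions 9 12 17 18 stay [-round].

2 5 6 7 8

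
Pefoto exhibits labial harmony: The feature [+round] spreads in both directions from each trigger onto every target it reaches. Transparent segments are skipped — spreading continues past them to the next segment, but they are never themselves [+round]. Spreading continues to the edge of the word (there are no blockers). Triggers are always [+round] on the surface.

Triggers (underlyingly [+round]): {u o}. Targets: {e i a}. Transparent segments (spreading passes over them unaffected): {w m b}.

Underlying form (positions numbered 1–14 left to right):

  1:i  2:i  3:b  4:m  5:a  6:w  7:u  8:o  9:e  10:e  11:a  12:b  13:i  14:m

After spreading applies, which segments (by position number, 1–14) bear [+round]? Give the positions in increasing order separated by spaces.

From /u/ at 7 rightward: 8 /o/ is itself a trigger — this domain ends here.
From /u/ at 7 leftward: 6 /w/ transparent; 5 /a/ → [+round]; 4 /m/ transparent; 3 /b/ transparent; 2 /i/ → [+round]; 1 /i/ → [+round]; word edge.
From /o/ at 8 rightward: 9 /e/ → [+round]; 10 /e/ → [+round]; 11 /a/ → [+round]; 12 /b/ transparent; 13 /i/ → [+round]; 14 /m/ transparent; word edge.
From /o/ at 8 leftward: 7 /u/ is itself a trigger — this domain ends here.

1 2 5 7 8 9 10 11 13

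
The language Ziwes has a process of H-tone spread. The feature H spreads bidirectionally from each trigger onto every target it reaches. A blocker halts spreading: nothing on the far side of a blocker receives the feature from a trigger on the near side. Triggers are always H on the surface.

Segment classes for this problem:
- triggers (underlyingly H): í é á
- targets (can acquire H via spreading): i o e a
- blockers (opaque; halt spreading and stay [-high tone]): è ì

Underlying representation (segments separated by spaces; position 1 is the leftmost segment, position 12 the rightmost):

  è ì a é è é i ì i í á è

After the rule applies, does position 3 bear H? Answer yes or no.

From /é/ at 4 rightward: 5 /è/ blocks.
From /é/ at 4 leftward: 3 /a/ → H; 2 /ì/ blocks.
From /é/ at 6 rightward: 7 /i/ → H; 8 /ì/ blocks.
From /é/ at 6 leftward: 5 /è/ blocks.
From /í/ at 10 rightward: 11 /á/ is itself a trigger — this domain ends here.
From /í/ at 10 leftward: 9 /i/ → H; 8 /ì/ blocks.
From /á/ at 11 rightward: 12 /è/ blocks.
From /á/ at 11 leftward: 10 /í/ is itself a trigger — this domain ends here.
H positions on the surface: 3 4 6 7 9 10 11.

yes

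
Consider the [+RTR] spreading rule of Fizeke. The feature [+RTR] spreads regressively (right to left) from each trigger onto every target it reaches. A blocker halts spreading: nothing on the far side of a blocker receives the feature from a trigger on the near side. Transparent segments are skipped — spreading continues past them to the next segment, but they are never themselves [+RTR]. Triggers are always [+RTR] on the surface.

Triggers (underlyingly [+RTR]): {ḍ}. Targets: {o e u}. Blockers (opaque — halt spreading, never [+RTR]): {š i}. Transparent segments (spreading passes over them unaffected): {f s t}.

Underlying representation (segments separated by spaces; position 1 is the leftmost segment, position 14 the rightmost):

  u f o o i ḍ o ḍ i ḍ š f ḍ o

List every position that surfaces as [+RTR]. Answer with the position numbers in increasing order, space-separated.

6 7 8 10 13

From /ḍ/ at 6 leftward: 5 /i/ blocks.
From /ḍ/ at 8 leftward: 7 /o/ → [+RTR]; 6 /ḍ/ is itself a trigger — this domain ends here.
From /ḍ/ at 10 leftward: 9 /i/ blocks.
From /ḍ/ at 13 leftward: 12 /f/ transparent; 11 /š/ blocks.
Targets with no active source: positions 1 3 4 14 stay [-emphatic].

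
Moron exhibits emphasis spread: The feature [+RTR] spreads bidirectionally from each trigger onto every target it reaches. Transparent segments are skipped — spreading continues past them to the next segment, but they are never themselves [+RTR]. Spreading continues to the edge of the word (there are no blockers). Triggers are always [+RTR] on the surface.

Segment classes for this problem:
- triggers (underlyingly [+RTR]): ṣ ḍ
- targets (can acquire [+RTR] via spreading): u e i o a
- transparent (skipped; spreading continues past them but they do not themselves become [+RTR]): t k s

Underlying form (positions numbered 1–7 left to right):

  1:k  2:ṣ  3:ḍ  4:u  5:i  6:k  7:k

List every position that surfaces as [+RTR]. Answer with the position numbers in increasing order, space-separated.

2 3 4 5

From /ṣ/ at 2 rightward: 3 /ḍ/ is itself a trigger — this domain ends here.
From /ṣ/ at 2 leftward: 1 /k/ transparent; word edge.
From /ḍ/ at 3 rightward: 4 /u/ → [+RTR]; 5 /i/ → [+RTR]; 6 /k/ transparent; 7 /k/ transparent; word edge.
From /ḍ/ at 3 leftward: 2 /ṣ/ is itself a trigger — this domain ends here.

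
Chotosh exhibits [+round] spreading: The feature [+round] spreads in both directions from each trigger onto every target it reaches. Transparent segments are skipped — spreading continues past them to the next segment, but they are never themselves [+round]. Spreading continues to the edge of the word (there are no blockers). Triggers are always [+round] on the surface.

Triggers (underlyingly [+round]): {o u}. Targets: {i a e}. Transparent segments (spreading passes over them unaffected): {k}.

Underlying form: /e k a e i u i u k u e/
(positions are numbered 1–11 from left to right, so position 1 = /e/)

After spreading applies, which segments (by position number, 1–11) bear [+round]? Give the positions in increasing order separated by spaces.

1 3 4 5 6 7 8 10 11

From /u/ at 6 rightward: 7 /i/ → [+round]; 8 /u/ is itself a trigger — this domain ends here.
From /u/ at 6 leftward: 5 /i/ → [+round]; 4 /e/ → [+round]; 3 /a/ → [+round]; 2 /k/ transparent; 1 /e/ → [+round]; word edge.
From /u/ at 8 rightward: 9 /k/ transparent; 10 /u/ is itself a trigger — this domain ends here.
From /u/ at 8 leftward: 7 /i/ → [+round]; 6 /u/ is itself a trigger — this domain ends here.
From /u/ at 10 rightward: 11 /e/ → [+round]; word edge.
From /u/ at 10 leftward: 9 /k/ transparent; 8 /u/ is itself a trigger — this domain ends here.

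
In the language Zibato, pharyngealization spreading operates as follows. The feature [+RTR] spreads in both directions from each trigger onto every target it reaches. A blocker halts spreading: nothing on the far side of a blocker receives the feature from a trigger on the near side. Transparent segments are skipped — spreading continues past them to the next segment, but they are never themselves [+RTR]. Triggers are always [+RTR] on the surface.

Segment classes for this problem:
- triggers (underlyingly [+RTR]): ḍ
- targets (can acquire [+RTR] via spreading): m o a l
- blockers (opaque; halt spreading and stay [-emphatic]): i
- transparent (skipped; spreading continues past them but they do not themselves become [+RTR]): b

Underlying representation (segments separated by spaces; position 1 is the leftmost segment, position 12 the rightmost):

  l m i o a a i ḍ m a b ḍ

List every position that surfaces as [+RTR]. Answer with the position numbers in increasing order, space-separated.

8 9 10 12

From /ḍ/ at 8 rightward: 9 /m/ → [+RTR]; 10 /a/ → [+RTR]; 11 /b/ transparent; 12 /ḍ/ is itself a trigger — this domain ends here.
From /ḍ/ at 8 leftward: 7 /i/ blocks.
From /ḍ/ at 12 rightward: word edge.
From /ḍ/ at 12 leftward: 11 /b/ transparent; 10 /a/ → [+RTR]; 9 /m/ → [+RTR]; 8 /ḍ/ is itself a trigger — this domain ends here.
Targets with no active source: positions 1 2 4 5 6 stay [-emphatic].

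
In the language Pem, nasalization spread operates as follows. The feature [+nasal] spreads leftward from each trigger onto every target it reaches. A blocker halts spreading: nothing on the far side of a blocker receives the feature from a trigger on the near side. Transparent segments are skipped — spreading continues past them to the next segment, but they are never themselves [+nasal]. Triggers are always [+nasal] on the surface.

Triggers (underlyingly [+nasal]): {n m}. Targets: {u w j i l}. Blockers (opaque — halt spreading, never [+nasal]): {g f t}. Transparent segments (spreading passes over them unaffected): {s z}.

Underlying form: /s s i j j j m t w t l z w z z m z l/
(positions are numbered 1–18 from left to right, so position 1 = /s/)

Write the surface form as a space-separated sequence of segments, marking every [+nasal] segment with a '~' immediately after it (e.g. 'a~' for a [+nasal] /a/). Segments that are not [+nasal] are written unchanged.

s s i~ j~ j~ j~ m~ t w t l~ z w~ z z m~ z l

From /m/ at 7 leftward: 6 /j/ → [+nasal]; 5 /j/ → [+nasal]; 4 /j/ → [+nasal]; 3 /i/ → [+nasal]; 2 /s/ transparent; 1 /s/ transparent; word edge.
From /m/ at 16 leftward: 15 /z/ transparent; 14 /z/ transparent; 13 /w/ → [+nasal]; 12 /z/ transparent; 11 /l/ → [+nasal]; 10 /t/ blocks.
Targets with no active source: positions 9 18 stay [-nasal].
[+nasal] positions on the surface: 3 4 5 6 7 11 13 16.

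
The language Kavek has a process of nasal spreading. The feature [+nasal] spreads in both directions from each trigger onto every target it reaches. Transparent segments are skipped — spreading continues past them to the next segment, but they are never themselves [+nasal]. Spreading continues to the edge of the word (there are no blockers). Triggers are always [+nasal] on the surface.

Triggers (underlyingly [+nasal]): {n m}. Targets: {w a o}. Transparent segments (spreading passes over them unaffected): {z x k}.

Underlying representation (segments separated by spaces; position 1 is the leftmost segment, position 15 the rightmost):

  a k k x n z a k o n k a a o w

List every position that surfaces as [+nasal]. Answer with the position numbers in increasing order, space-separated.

1 5 7 9 10 12 13 14 15

From /n/ at 5 rightward: 6 /z/ transparent; 7 /a/ → [+nasal]; 8 /k/ transparent; 9 /o/ → [+nasal]; 10 /n/ is itself a trigger — this domain ends here.
From /n/ at 5 leftward: 4 /x/ transparent; 3 /k/ transparent; 2 /k/ transparent; 1 /a/ → [+nasal]; word edge.
From /n/ at 10 rightward: 11 /k/ transparent; 12 /a/ → [+nasal]; 13 /a/ → [+nasal]; 14 /o/ → [+nasal]; 15 /w/ → [+nasal]; word edge.
From /n/ at 10 leftward: 9 /o/ → [+nasal]; 8 /k/ transparent; 7 /a/ → [+nasal]; 6 /z/ transparent; 5 /n/ is itself a trigger — this domain ends here.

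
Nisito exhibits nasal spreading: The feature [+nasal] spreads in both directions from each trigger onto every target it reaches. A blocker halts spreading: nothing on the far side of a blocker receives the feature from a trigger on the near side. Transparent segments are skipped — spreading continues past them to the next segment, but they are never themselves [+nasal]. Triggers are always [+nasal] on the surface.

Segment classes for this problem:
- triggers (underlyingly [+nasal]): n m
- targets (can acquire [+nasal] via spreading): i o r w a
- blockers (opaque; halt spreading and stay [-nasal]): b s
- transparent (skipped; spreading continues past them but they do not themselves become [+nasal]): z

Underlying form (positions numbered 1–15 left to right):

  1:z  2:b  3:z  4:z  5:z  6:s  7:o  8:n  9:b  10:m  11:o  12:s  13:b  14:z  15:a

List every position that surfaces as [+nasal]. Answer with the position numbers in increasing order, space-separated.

7 8 10 11

From /n/ at 8 rightward: 9 /b/ blocks.
From /n/ at 8 leftward: 7 /o/ → [+nasal]; 6 /s/ blocks.
From /m/ at 10 rightward: 11 /o/ → [+nasal]; 12 /s/ blocks.
From /m/ at 10 leftward: 9 /b/ blocks.
Target with no active source: position 15 stays [-nasal].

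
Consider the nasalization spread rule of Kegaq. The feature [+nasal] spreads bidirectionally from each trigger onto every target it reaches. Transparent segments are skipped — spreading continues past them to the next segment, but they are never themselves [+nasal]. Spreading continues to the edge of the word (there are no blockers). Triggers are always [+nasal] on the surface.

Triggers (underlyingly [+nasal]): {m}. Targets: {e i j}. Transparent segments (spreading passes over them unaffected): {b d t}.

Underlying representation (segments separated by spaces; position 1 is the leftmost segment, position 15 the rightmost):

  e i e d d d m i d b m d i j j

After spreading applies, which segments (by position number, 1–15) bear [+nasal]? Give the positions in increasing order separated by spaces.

From /m/ at 7 rightward: 8 /i/ → [+nasal]; 9 /d/ transparent; 10 /b/ transparent; 11 /m/ is itself a trigger — this domain ends here.
From /m/ at 7 leftward: 6 /d/ transparent; 5 /d/ transparent; 4 /d/ transparent; 3 /e/ → [+nasal]; 2 /i/ → [+nasal]; 1 /e/ → [+nasal]; word edge.
From /m/ at 11 rightward: 12 /d/ transparent; 13 /i/ → [+nasal]; 14 /j/ → [+nasal]; 15 /j/ → [+nasal]; word edge.
From /m/ at 11 leftward: 10 /b/ transparent; 9 /d/ transparent; 8 /i/ → [+nasal]; 7 /m/ is itself a trigger — this domain ends here.

1 2 3 7 8 11 13 14 15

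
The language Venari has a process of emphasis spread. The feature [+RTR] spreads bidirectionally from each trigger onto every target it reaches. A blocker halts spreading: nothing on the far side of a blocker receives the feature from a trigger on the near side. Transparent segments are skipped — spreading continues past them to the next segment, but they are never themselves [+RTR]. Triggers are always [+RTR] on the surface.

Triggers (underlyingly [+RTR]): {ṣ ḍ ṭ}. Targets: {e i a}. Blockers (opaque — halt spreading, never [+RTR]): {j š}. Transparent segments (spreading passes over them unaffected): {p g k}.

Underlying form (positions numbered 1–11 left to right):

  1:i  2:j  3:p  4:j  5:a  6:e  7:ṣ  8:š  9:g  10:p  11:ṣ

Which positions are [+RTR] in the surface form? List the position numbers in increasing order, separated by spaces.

From /ṣ/ at 7 rightward: 8 /š/ blocks.
From /ṣ/ at 7 leftward: 6 /e/ → [+RTR]; 5 /a/ → [+RTR]; 4 /j/ blocks.
From /ṣ/ at 11 rightward: word edge.
From /ṣ/ at 11 leftward: 10 /p/ transparent; 9 /g/ transparent; 8 /š/ blocks.
Target with no active source: position 1 stays [-emphatic].

5 6 7 11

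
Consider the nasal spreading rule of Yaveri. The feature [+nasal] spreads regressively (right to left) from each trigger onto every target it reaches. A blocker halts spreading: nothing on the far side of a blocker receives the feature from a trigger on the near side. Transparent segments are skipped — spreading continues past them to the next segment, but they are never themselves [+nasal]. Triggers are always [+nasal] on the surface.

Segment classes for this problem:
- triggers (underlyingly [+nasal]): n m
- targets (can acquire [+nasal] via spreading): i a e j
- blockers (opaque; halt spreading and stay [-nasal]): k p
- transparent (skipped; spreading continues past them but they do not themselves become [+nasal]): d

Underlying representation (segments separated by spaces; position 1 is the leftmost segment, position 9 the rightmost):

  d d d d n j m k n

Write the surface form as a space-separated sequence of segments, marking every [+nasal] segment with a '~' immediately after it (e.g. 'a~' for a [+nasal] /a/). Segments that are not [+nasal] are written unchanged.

From /n/ at 5 leftward: 4 /d/ transparent; 3 /d/ transparent; 2 /d/ transparent; 1 /d/ transparent; word edge.
From /m/ at 7 leftward: 6 /j/ → [+nasal]; 5 /n/ is itself a trigger — this domain ends here.
From /n/ at 9 leftward: 8 /k/ blocks.
[+nasal] positions on the surface: 5 6 7 9.

d d d d n~ j~ m~ k n~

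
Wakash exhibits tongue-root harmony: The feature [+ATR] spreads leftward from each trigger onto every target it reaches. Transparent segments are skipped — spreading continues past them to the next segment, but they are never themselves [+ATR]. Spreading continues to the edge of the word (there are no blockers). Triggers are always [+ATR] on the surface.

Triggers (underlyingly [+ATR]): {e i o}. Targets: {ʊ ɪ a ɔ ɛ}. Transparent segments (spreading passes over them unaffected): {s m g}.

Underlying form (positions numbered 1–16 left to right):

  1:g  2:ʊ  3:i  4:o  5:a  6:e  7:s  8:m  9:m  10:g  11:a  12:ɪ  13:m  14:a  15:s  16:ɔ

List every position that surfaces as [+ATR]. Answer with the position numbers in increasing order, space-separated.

From /i/ at 3 leftward: 2 /ʊ/ → [+ATR]; 1 /g/ transparent; word edge.
From /o/ at 4 leftward: 3 /i/ is itself a trigger — this domain ends here.
From /e/ at 6 leftward: 5 /a/ → [+ATR]; 4 /o/ is itself a trigger — this domain ends here.
Targets with no active source: positions 11 12 14 16 stay [-ATR].

2 3 4 5 6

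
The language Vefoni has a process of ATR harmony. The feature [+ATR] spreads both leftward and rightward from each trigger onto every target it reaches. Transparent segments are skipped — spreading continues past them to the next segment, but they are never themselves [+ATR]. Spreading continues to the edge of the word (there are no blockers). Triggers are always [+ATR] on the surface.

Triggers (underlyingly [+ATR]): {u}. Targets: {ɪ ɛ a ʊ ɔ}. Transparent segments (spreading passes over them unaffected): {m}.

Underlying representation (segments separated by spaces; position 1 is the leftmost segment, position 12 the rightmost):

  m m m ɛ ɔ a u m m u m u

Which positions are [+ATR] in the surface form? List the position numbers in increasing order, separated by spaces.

From /u/ at 7 rightward: 8 /m/ transparent; 9 /m/ transparent; 10 /u/ is itself a trigger — this domain ends here.
From /u/ at 7 leftward: 6 /a/ → [+ATR]; 5 /ɔ/ → [+ATR]; 4 /ɛ/ → [+ATR]; 3 /m/ transparent; 2 /m/ transparent; 1 /m/ transparent; word edge.
From /u/ at 10 rightward: 11 /m/ transparent; 12 /u/ is itself a trigger — this domain ends here.
From /u/ at 10 leftward: 9 /m/ transparent; 8 /m/ transparent; 7 /u/ is itself a trigger — this domain ends here.
From /u/ at 12 rightward: word edge.
From /u/ at 12 leftward: 11 /m/ transparent; 10 /u/ is itself a trigger — this domain ends here.

4 5 6 7 10 12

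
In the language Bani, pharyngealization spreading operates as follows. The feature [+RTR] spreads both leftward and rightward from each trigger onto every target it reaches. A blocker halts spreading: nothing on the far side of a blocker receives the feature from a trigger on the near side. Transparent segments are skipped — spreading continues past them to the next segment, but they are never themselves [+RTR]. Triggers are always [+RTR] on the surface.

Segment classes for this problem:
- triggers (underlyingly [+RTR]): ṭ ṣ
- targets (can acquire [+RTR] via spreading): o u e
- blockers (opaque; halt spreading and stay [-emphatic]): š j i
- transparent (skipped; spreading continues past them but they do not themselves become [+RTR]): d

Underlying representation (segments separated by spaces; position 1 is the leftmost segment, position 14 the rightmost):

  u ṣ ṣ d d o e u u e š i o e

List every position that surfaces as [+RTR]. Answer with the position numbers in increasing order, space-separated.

1 2 3 6 7 8 9 10

From /ṣ/ at 2 rightward: 3 /ṣ/ is itself a trigger — this domain ends here.
From /ṣ/ at 2 leftward: 1 /u/ → [+RTR]; word edge.
From /ṣ/ at 3 rightward: 4 /d/ transparent; 5 /d/ transparent; 6 /o/ → [+RTR]; 7 /e/ → [+RTR]; 8 /u/ → [+RTR]; 9 /u/ → [+RTR]; 10 /e/ → [+RTR]; 11 /š/ blocks.
From /ṣ/ at 3 leftward: 2 /ṣ/ is itself a trigger — this domain ends here.
Targets with no active source: positions 13 14 stay [-emphatic].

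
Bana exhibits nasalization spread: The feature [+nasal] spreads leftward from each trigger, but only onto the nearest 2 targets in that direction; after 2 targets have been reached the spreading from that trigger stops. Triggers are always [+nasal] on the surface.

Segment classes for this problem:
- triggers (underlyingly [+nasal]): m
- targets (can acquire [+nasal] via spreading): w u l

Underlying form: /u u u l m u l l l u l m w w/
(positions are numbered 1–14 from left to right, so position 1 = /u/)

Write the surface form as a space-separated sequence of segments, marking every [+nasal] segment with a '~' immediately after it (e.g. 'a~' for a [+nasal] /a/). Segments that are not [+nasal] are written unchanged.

u u u~ l~ m~ u l l l u~ l~ m~ w w

From /m/ at 5 leftward: 4 /l/ → [+nasal]; 3 /u/ → [+nasal]; bound reached.
From /m/ at 12 leftward: 11 /l/ → [+nasal]; 10 /u/ → [+nasal]; bound reached.
Targets with no active source: positions 1 2 6 7 8 9 13 14 stay [-nasal].
[+nasal] positions on the surface: 3 4 5 10 11 12.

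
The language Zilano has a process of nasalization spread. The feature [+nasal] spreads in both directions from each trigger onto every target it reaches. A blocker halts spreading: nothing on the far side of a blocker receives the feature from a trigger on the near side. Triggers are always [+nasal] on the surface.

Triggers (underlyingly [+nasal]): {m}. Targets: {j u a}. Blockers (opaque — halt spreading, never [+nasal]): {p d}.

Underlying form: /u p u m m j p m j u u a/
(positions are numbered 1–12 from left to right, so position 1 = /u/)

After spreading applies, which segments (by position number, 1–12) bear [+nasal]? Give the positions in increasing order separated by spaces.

3 4 5 6 8 9 10 11 12

From /m/ at 4 rightward: 5 /m/ is itself a trigger — this domain ends here.
From /m/ at 4 leftward: 3 /u/ → [+nasal]; 2 /p/ blocks.
From /m/ at 5 rightward: 6 /j/ → [+nasal]; 7 /p/ blocks.
From /m/ at 5 leftward: 4 /m/ is itself a trigger — this domain ends here.
From /m/ at 8 rightward: 9 /j/ → [+nasal]; 10 /u/ → [+nasal]; 11 /u/ → [+nasal]; 12 /a/ → [+nasal]; word edge.
From /m/ at 8 leftward: 7 /p/ blocks.
Target with no active source: position 1 stays [-nasal].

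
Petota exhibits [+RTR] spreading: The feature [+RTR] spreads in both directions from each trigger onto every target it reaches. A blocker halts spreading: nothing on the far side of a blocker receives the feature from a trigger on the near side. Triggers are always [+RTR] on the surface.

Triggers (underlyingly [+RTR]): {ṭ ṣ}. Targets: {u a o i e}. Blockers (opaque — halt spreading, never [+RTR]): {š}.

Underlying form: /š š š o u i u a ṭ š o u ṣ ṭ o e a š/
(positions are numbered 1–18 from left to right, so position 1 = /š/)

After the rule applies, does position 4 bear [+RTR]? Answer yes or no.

From /ṭ/ at 9 rightward: 10 /š/ blocks.
From /ṭ/ at 9 leftward: 8 /a/ → [+RTR]; 7 /u/ → [+RTR]; 6 /i/ → [+RTR]; 5 /u/ → [+RTR]; 4 /o/ → [+RTR]; 3 /š/ blocks.
From /ṣ/ at 13 rightward: 14 /ṭ/ is itself a trigger — this domain ends here.
From /ṣ/ at 13 leftward: 12 /u/ → [+RTR]; 11 /o/ → [+RTR]; 10 /š/ blocks.
From /ṭ/ at 14 rightward: 15 /o/ → [+RTR]; 16 /e/ → [+RTR]; 17 /a/ → [+RTR]; 18 /š/ blocks.
From /ṭ/ at 14 leftward: 13 /ṣ/ is itself a trigger — this domain ends here.
[+RTR] positions on the surface: 4 5 6 7 8 9 11 12 13 14 15 16 17.

yes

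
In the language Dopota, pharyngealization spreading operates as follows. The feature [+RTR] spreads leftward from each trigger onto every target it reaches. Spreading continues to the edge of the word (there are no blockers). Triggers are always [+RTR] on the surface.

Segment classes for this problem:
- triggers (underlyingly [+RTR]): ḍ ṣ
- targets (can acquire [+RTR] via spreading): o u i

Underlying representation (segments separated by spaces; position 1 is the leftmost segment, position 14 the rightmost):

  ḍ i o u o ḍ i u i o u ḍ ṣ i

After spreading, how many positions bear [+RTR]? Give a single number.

13

From /ḍ/ at 1 leftward: word edge.
From /ḍ/ at 6 leftward: 5 /o/ → [+RTR]; 4 /u/ → [+RTR]; 3 /o/ → [+RTR]; 2 /i/ → [+RTR]; 1 /ḍ/ is itself a trigger — this domain ends here.
From /ḍ/ at 12 leftward: 11 /u/ → [+RTR]; 10 /o/ → [+RTR]; 9 /i/ → [+RTR]; 8 /u/ → [+RTR]; 7 /i/ → [+RTR]; 6 /ḍ/ is itself a trigger — this domain ends here.
From /ṣ/ at 13 leftward: 12 /ḍ/ is itself a trigger — this domain ends here.
Target with no active source: position 14 stays [-emphatic].
[+RTR] positions on the surface: 1 2 3 4 5 6 7 8 9 10 11 12 13.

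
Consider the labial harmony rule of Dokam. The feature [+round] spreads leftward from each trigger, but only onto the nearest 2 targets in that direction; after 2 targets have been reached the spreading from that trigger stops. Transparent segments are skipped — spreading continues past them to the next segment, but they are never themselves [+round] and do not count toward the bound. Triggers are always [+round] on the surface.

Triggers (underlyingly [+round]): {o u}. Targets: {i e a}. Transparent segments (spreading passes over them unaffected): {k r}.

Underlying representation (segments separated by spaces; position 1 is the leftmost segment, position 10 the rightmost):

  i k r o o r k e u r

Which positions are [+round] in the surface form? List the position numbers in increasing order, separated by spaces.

1 4 5 8 9

From /o/ at 4 leftward: 3 /r/ transparent; 2 /k/ transparent; 1 /i/ → [+round]; word edge.
From /o/ at 5 leftward: 4 /o/ is itself a trigger — this domain ends here.
From /u/ at 9 leftward: 8 /e/ → [+round]; 7 /k/ transparent; 6 /r/ transparent; 5 /o/ is itself a trigger — this domain ends here.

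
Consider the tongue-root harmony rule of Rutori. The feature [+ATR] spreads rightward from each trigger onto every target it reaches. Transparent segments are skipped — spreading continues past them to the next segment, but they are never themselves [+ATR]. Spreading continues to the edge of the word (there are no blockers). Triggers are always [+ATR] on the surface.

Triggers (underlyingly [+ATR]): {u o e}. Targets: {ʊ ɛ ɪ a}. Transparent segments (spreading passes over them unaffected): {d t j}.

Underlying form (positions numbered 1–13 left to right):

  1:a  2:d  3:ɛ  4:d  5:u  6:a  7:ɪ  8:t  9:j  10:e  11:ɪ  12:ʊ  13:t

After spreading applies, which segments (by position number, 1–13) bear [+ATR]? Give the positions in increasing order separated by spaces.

From /u/ at 5 rightward: 6 /a/ → [+ATR]; 7 /ɪ/ → [+ATR]; 8 /t/ transparent; 9 /j/ transparent; 10 /e/ is itself a trigger — this domain ends here.
From /e/ at 10 rightward: 11 /ɪ/ → [+ATR]; 12 /ʊ/ → [+ATR]; 13 /t/ transparent; word edge.
Targets with no active source: positions 1 3 stay [-ATR].

5 6 7 10 11 12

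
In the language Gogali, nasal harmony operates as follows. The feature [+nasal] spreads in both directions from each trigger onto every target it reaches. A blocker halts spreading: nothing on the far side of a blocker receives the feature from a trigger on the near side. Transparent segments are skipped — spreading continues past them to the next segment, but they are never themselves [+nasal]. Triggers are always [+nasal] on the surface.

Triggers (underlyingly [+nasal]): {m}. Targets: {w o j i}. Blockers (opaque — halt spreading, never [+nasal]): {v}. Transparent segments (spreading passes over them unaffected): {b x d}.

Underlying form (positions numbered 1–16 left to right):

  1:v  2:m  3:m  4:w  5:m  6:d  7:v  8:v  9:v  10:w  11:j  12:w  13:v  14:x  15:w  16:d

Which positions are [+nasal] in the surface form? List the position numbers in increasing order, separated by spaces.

2 3 4 5

From /m/ at 2 rightward: 3 /m/ is itself a trigger — this domain ends here.
From /m/ at 2 leftward: 1 /v/ blocks.
From /m/ at 3 rightward: 4 /w/ → [+nasal]; 5 /m/ is itself a trigger — this domain ends here.
From /m/ at 3 leftward: 2 /m/ is itself a trigger — this domain ends here.
From /m/ at 5 rightward: 6 /d/ transparent; 7 /v/ blocks.
From /m/ at 5 leftward: 4 /w/ → [+nasal]; 3 /m/ is itself a trigger — this domain ends here.
Targets with no active source: positions 10 11 12 15 stay [-nasal].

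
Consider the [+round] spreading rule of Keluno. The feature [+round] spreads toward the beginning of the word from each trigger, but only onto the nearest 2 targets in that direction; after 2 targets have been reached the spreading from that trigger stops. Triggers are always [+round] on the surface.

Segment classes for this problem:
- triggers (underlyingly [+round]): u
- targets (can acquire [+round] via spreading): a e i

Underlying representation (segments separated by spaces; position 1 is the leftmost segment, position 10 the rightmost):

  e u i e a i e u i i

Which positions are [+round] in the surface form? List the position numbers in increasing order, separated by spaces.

1 2 6 7 8

From /u/ at 2 leftward: 1 /e/ → [+round]; word edge.
From /u/ at 8 leftward: 7 /e/ → [+round]; 6 /i/ → [+round]; bound reached.
Targets with no active source: positions 3 4 5 9 10 stay [-round].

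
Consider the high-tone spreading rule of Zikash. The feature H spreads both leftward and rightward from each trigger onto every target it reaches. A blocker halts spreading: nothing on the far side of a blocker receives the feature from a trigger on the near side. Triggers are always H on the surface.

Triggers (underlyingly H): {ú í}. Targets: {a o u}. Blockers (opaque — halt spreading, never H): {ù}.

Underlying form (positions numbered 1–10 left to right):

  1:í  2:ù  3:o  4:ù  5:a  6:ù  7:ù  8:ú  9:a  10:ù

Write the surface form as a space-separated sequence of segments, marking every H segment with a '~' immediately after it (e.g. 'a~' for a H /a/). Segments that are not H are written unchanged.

From /í/ at 1 rightward: 2 /ù/ blocks.
From /í/ at 1 leftward: word edge.
From /ú/ at 8 rightward: 9 /a/ → H; 10 /ù/ blocks.
From /ú/ at 8 leftward: 7 /ù/ blocks.
Targets with no active source: positions 3 5 stay [-high tone].
H positions on the surface: 1 8 9.

í~ ù o ù a ù ù ú~ a~ ù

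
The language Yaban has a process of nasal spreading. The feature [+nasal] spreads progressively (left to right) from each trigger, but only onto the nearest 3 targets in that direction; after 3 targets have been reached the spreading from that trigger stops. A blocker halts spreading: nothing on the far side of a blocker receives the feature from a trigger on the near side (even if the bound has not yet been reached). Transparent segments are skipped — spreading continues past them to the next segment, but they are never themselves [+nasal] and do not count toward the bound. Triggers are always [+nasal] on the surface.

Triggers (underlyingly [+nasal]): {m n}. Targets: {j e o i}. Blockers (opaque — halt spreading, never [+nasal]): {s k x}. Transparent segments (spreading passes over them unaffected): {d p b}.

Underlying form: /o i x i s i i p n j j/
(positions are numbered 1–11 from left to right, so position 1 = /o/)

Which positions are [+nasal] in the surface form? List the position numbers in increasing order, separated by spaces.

9 10 11

From /n/ at 9 rightward: 10 /j/ → [+nasal]; 11 /j/ → [+nasal]; word edge.
Targets with no active source: positions 1 2 4 6 7 stay [-nasal].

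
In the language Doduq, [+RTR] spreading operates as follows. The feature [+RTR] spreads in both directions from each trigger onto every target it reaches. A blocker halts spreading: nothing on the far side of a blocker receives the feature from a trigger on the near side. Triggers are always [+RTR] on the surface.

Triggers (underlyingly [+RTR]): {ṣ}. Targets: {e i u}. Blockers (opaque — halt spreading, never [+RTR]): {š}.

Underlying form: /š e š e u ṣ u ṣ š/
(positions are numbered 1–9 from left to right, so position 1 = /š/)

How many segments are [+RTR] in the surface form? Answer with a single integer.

From /ṣ/ at 6 rightward: 7 /u/ → [+RTR]; 8 /ṣ/ is itself a trigger — this domain ends here.
From /ṣ/ at 6 leftward: 5 /u/ → [+RTR]; 4 /e/ → [+RTR]; 3 /š/ blocks.
From /ṣ/ at 8 rightward: 9 /š/ blocks.
From /ṣ/ at 8 leftward: 7 /u/ → [+RTR]; 6 /ṣ/ is itself a trigger — this domain ends here.
Target with no active source: position 2 stays [-emphatic].
[+RTR] positions on the surface: 4 5 6 7 8.

5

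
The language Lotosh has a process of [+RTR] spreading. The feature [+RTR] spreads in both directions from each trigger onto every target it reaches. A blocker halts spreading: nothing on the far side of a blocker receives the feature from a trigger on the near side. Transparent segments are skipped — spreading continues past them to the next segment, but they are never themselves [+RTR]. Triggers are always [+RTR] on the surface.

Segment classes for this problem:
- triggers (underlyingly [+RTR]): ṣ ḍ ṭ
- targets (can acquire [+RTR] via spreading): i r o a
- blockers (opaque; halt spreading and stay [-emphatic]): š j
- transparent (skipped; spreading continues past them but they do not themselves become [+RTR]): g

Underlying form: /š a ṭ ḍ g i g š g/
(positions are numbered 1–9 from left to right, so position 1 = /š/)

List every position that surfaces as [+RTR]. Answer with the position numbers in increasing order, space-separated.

From /ṭ/ at 3 rightward: 4 /ḍ/ is itself a trigger — this domain ends here.
From /ṭ/ at 3 leftward: 2 /a/ → [+RTR]; 1 /š/ blocks.
From /ḍ/ at 4 rightward: 5 /g/ transparent; 6 /i/ → [+RTR]; 7 /g/ transparent; 8 /š/ blocks.
From /ḍ/ at 4 leftward: 3 /ṭ/ is itself a trigger — this domain ends here.

2 3 4 6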